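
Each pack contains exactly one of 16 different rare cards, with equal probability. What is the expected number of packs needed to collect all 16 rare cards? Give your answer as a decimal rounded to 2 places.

54.09

After i distinct types are collected, each trial gives a new one with probability (16−i)/16, so the expected wait for the next new type is 16/(16−i).
E = 16/16 + 16/15 + 16/14 + 16/13 + 16/12 + 16/11 + 16/10 + 16/9 + 16/8 + 16/7 + 16/6 + 16/5 + 16/4 + 16/3 + 16/2 + 16/1 = 2436559/45045 ≈ 54.09.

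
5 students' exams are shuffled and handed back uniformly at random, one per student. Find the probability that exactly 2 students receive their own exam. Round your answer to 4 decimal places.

Choose which 2 of the 5 are fixed: C(5,2) = 10 ways.
The remaining 3 must have no fixed point: D(3) = 2.
P = 10·2/120 = 1/6 ≈ 0.1667.

0.1667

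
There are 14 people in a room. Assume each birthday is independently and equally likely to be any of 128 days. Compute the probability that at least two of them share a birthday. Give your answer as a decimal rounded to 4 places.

0.5216

It's easier to compute the probability that all 14 are distinct.
P(all distinct) = 128/128 · 127/128 · ··· · 115/128 ≈ 0.4784.
So the probability of at least one match is 1 − 0.4784 = 0.5216.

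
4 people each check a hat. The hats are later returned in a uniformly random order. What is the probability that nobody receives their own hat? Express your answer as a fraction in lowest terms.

3/8

This is the derangement probability: permutations of 4 with no fixed point.
D(4) = 4! · (1 − 1/1! + 1/2! − ··· + (−1)^4/4!) = 9.
P = 9/24 = 3/8.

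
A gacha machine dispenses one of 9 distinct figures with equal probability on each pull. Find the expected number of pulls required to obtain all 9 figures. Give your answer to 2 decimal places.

25.46

After i distinct types are collected, each trial gives a new one with probability (9−i)/9, so the expected wait for the next new type is 9/(9−i).
E = 9/9 + 9/8 + 9/7 + 9/6 + 9/5 + 9/4 + 9/3 + 9/2 + 9/1 = 7129/280 ≈ 25.46.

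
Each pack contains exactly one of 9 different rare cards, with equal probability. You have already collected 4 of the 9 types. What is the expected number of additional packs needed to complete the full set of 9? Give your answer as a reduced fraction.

Starting from 4 distinct types, each trial gives a new one with probability (9−i)/9 when i types are held, so the wait for the next new type is 9/(9−i).
E = 9/5 + 9/4 + 9/3 + 9/2 + 9/1 = 411/20.

411/20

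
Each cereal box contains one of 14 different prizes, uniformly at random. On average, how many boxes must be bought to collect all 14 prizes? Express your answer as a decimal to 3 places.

45.522

After i distinct types are collected, each trial gives a new one with probability (14−i)/14, so the expected wait for the next new type is 14/(14−i).
E = 14/14 + 14/13 + 14/12 + 14/11 + 14/10 + 14/9 + 14/8 + 14/7 + 14/6 + 14/5 + 14/4 + 14/3 + 14/2 + 14/1 = 1171733/25740 ≈ 45.522.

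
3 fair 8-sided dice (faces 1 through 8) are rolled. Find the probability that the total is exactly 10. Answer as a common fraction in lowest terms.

There are 8^3 = 512 equally likely outcomes.
The number of ordered 3-tuples from {1,…,8} summing to 10 is 36.
P(sum = 10) = 36/512 = 9/128.

9/128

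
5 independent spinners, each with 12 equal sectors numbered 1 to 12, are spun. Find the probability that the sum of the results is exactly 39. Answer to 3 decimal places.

0.036

There are 12^5 = 248832 equally likely outcomes.
The number of ordered 5-tuples from {1,…,12} summing to 39 is 9075.
P(sum = 39) = 9075/248832 = 3025/82944 ≈ 0.036.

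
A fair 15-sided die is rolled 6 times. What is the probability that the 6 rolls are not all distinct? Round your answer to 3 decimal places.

P(all 6 different) = 15/15 · 14/15 · ··· · 10/15 ≈ 0.316.
P(at least two equal) = 1 − 0.316 = 0.684.

0.684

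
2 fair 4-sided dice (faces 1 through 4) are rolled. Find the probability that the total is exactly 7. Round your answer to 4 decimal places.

There are 4^2 = 16 equally likely outcomes.
The number of ordered 2-tuples from {1,…,4} summing to 7 is 2.
P(sum = 7) = 2/16 = 1/8 ≈ 0.1250.

0.1250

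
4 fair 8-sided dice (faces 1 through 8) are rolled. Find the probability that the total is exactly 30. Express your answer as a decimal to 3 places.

There are 8^4 = 4096 equally likely outcomes.
The number of ordered 4-tuples from {1,…,8} summing to 30 is 10.
P(sum = 30) = 10/4096 = 5/2048 ≈ 0.002.

0.002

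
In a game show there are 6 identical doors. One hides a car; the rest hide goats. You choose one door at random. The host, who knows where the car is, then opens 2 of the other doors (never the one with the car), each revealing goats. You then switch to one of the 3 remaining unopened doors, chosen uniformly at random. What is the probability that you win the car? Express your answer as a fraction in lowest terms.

Your original door holds the car with probability 1/6, so the other 5 collectively hold it with probability 5/6.
The host can always find 2 empty doors to open, so the reveals don't change that 5/6; it is now spread over the 3 remaining unopened doors.
P(win by switching) = (5/6) · (1/3) = 5/18.

5/18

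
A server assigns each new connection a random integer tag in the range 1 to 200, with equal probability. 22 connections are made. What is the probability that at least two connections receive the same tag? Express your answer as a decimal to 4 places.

It's easier to compute the probability that all 22 are distinct.
P(all distinct) = 200/200 · 199/200 · ··· · 179/200 ≈ 0.3016.
So the probability of at least one match is 1 − 0.3016 = 0.6984.

0.6984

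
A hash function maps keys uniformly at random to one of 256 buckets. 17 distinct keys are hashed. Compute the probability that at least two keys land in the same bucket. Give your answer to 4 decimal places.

It's easier to compute the probability that all 17 are distinct.
P(all distinct) = 256/256 · 255/256 · ··· · 240/256 ≈ 0.5810.
So the probability of at least one match is 1 − 0.5810 = 0.4190.

0.4190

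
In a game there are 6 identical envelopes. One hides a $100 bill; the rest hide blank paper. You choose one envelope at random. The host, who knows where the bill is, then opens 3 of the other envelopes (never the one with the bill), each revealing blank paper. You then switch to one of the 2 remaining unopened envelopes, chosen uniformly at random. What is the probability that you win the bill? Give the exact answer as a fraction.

5/12

Your original envelope holds the bill with probability 1/6, so the other 5 collectively hold it with probability 5/6.
The host can always find 3 empty envelopes to open, so the reveals don't change that 5/6; it is now spread over the 2 remaining unopened envelopes.
P(win by switching) = (5/6) · (1/2) = 5/12.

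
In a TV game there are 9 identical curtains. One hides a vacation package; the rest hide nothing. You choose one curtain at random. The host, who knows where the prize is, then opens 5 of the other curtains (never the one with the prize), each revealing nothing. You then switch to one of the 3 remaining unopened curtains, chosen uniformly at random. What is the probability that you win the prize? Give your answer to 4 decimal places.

Your original curtain holds the prize with probability 1/9, so the other 8 collectively hold it with probability 8/9.
The host can always find 5 empty curtains to open, so the reveals don't change that 8/9; it is now spread over the 3 remaining unopened curtains.
P(win by switching) = (8/9) · (1/3) = 8/27 ≈ 0.2963.

0.2963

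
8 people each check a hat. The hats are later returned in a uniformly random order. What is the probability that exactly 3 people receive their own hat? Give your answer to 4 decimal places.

Choose which 3 of the 8 are fixed: C(8,3) = 56 ways.
The remaining 5 must have no fixed point: D(5) = 44.
P = 56·44/40320 = 11/180 ≈ 0.0611.

0.0611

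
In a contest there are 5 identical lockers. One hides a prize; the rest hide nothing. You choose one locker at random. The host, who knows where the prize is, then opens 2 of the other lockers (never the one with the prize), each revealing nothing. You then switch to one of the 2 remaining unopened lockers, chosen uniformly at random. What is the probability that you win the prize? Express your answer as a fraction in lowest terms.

2/5

Your original locker holds the prize with probability 1/5, so the other 4 collectively hold it with probability 4/5.
The host can always find 2 empty lockers to open, so the reveals don't change that 4/5; it is now spread over the 2 remaining unopened lockers.
P(win by switching) = (4/5) · (1/2) = 2/5.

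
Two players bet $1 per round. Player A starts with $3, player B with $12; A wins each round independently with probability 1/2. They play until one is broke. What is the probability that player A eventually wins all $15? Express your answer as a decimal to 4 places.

0.2000

With a fair step, P(i) = ½P(i−1) + ½P(i+1) with P(0)=0, P(15)=1 has the linear solution P(i) = i/15.
P(3) = 3/15 = 1/5 ≈ 0.2000.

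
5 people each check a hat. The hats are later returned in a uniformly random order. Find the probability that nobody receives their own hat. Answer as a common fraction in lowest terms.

11/30

This is the derangement probability: permutations of 5 with no fixed point.
D(5) = 5! · (1 − 1/1! + 1/2! − ··· + (−1)^5/5!) = 44.
P = 44/120 = 11/30.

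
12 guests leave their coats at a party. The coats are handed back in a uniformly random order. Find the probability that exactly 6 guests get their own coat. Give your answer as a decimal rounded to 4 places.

0.0005

Choose which 6 of the 12 are fixed: C(12,6) = 924 ways.
The remaining 6 must have no fixed point: D(6) = 265.
P = 924·265/479001600 = 53/103680 ≈ 0.0005.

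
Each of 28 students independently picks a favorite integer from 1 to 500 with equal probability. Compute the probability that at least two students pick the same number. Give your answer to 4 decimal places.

It's easier to compute the probability that all 28 are distinct.
P(all distinct) = 500/500 · 499/500 · ··· · 473/500 ≈ 0.4629.
So the probability of at least one match is 1 − 0.4629 = 0.5371.

0.5371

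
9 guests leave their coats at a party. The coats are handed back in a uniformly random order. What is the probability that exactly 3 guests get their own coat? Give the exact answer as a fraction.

53/864

Choose which 3 of the 9 are fixed: C(9,3) = 84 ways.
The remaining 6 must have no fixed point: D(6) = 265.
P = 84·265/362880 = 53/864.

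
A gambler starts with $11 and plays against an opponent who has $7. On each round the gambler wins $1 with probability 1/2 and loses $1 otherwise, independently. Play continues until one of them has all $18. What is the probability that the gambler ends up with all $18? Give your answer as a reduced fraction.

11/18

With a fair step, P(i) = ½P(i−1) + ½P(i+1) with P(0)=0, P(18)=1 has the linear solution P(i) = i/18.
P(11) = 11/18.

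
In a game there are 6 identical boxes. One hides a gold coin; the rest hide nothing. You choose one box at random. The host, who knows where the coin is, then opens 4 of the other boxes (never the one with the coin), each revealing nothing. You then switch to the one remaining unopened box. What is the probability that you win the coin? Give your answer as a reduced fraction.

5/6

Your original box holds the coin with probability 1/6, so the other 5 collectively hold it with probability 5/6.
The host can always find 4 empty boxes to open, so the reveals don't change that 5/6; it is now spread over the 1 remaining unopened box.
P(win by switching) = (5/6) · (1/1) = 5/6.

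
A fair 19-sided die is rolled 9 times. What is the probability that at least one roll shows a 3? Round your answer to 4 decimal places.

P(no roll shows a 3) = (18/19)^9 ≈ 0.6147.
P(at least one) = 1 − 0.6147 = 0.3853.

0.3853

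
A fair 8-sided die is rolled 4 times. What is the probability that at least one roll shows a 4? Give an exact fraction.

P(no roll shows a 4) = (7/8)^4 = 2401/4096.
P(at least one) = 1 − 2401/4096 = 1695/4096.

1695/4096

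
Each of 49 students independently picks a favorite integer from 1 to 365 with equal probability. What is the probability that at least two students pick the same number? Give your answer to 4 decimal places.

It's easier to compute the probability that all 49 are distinct.
P(all distinct) = 365/365 · 364/365 · ··· · 317/365 ≈ 0.0342.
So the probability of at least one match is 1 − 0.0342 = 0.9658.

0.9658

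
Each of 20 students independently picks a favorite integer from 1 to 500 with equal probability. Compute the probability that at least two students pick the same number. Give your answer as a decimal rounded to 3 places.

It's easier to compute the probability that all 20 are distinct.
P(all distinct) = 500/500 · 499/500 · ··· · 481/500 ≈ 0.680.
So the probability of at least one match is 1 − 0.680 = 0.320.

0.320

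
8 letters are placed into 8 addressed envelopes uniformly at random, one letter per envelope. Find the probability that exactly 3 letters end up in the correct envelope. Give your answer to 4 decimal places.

Choose which 3 of the 8 are fixed: C(8,3) = 56 ways.
The remaining 5 must have no fixed point: D(5) = 44.
P = 56·44/40320 = 11/180 ≈ 0.0611.

0.0611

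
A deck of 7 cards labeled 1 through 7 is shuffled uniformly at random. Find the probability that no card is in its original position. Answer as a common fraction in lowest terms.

This is the derangement probability: permutations of 7 with no fixed point.
D(7) = 7! · (1 − 1/1! + 1/2! − ··· + (−1)^7/7!) = 1854.
P = 1854/5040 = 103/280.

103/280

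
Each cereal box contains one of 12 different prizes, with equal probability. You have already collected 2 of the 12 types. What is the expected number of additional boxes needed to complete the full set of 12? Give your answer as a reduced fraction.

7381/210

Starting from 2 distinct types, each trial gives a new one with probability (12−i)/12 when i types are held, so the wait for the next new type is 12/(12−i).
E = 12/10 + 12/9 + 12/8 + 12/7 + 12/6 + 12/5 + 12/4 + 12/3 + 12/2 + 12/1 = 7381/210.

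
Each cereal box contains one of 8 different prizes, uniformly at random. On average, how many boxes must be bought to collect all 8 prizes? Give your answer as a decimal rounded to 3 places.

21.743

After i distinct types are collected, each trial gives a new one with probability (8−i)/8, so the expected wait for the next new type is 8/(8−i).
E = 8/8 + 8/7 + 8/6 + 8/5 + 8/4 + 8/3 + 8/2 + 8/1 = 761/35 ≈ 21.743.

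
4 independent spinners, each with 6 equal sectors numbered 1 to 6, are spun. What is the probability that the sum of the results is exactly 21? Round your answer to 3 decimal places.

There are 6^4 = 1296 equally likely outcomes.
The number of ordered 4-tuples from {1,…,6} summing to 21 is 20.
P(sum = 21) = 20/1296 = 5/324 ≈ 0.015.

0.015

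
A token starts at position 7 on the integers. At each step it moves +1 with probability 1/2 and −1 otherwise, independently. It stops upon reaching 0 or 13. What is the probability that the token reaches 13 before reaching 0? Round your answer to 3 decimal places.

With a fair step, P(i) = ½P(i−1) + ½P(i+1) with P(0)=0, P(13)=1 has the linear solution P(i) = i/13.
P(7) = 7/13 ≈ 0.538.

0.538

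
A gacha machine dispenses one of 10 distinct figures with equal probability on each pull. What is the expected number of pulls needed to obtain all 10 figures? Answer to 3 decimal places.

After i distinct types are collected, each trial gives a new one with probability (10−i)/10, so the expected wait for the next new type is 10/(10−i).
E = 10/10 + 10/9 + 10/8 + 10/7 + 10/6 + 10/5 + 10/4 + 10/3 + 10/2 + 10/1 = 7381/252 ≈ 29.290.

29.290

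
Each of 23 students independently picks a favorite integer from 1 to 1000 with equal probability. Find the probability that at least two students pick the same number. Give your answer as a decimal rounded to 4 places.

It's easier to compute the probability that all 23 are distinct.
P(all distinct) = 1000/1000 · 999/1000 · ··· · 978/1000 ≈ 0.7750.
So the probability of at least one match is 1 − 0.7750 = 0.2250.

0.2250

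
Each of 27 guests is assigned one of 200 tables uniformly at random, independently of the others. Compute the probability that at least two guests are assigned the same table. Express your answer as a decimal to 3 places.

It's easier to compute the probability that all 27 are distinct.
P(all distinct) = 200/200 · 199/200 · ··· · 174/200 ≈ 0.159.
So the probability of at least one match is 1 − 0.159 = 0.841.

0.841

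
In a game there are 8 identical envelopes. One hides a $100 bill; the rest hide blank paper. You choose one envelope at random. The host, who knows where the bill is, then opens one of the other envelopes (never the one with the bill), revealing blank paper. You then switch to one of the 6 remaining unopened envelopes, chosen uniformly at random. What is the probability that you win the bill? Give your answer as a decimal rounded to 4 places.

Your original envelope holds the bill with probability 1/8, so the other 7 collectively hold it with probability 7/8.
The host can always find an empty envelope to open, so this doesn't change that 7/8; it is now spread over the 6 remaining unopened envelopes.
P(win by switching) = (7/8) · (1/6) = 7/48 ≈ 0.1458.

0.1458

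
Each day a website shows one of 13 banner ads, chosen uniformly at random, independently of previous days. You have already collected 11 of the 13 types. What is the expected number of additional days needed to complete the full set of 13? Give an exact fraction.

Starting from 11 distinct types, each trial gives a new one with probability (13−i)/13 when i types are held, so the wait for the next new type is 13/(13−i).
E = 13/2 + 13/1 = 39/2.

39/2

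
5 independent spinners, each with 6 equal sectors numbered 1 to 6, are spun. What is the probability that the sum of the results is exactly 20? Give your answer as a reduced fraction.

There are 6^5 = 7776 equally likely outcomes.
The number of ordered 5-tuples from {1,…,6} summing to 20 is 651.
P(sum = 20) = 651/7776 = 217/2592.

217/2592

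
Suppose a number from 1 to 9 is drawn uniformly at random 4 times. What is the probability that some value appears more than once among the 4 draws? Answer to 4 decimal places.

0.5391

P(all 4 different) = 9/9 · 8/9 · ··· · 6/9 ≈ 0.4609.
P(at least two equal) = 1 − 0.4609 = 0.5391.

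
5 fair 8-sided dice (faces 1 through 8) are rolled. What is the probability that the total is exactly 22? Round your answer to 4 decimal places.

There are 8^5 = 32768 equally likely outcomes.
The number of ordered 5-tuples from {1,…,8} summing to 22 is 2460.
P(sum = 22) = 2460/32768 = 615/8192 ≈ 0.0751.

0.0751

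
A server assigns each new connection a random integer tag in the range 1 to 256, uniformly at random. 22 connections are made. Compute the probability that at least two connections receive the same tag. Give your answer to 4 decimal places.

0.6049

It's easier to compute the probability that all 22 are distinct.
P(all distinct) = 256/256 · 255/256 · ··· · 235/256 ≈ 0.3951.
So the probability of at least one match is 1 − 0.3951 = 0.6049.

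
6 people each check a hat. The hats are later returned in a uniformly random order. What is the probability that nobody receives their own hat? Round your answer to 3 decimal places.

0.368

This is the derangement probability: permutations of 6 with no fixed point.
D(6) = 6! · (1 − 1/1! + 1/2! − ··· + (−1)^6/6!) = 265.
P = 265/720 = 53/144 ≈ 0.368.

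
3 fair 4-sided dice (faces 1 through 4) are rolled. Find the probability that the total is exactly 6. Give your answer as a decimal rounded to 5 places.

0.15625

There are 4^3 = 64 equally likely outcomes.
The number of ordered 3-tuples from {1,…,4} summing to 6 is 10.
P(sum = 6) = 10/64 = 5/32 ≈ 0.15625.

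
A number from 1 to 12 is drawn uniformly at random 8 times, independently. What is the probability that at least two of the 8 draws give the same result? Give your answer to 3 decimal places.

0.954

P(all 8 different) = 12/12 · 11/12 · ··· · 5/12 ≈ 0.046.
P(at least two equal) = 1 − 0.046 = 0.954.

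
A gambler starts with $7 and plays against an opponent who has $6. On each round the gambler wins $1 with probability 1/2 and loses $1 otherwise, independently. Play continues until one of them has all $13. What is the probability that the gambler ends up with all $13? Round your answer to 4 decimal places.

With a fair step, P(i) = ½P(i−1) + ½P(i+1) with P(0)=0, P(13)=1 has the linear solution P(i) = i/13.
P(7) = 7/13 ≈ 0.5385.

0.5385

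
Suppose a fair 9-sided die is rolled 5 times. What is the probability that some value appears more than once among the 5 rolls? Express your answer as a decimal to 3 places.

P(all 5 different) = 9/9 · 8/9 · ··· · 5/9 ≈ 0.256.
P(at least two equal) = 1 − 0.256 = 0.744.

0.744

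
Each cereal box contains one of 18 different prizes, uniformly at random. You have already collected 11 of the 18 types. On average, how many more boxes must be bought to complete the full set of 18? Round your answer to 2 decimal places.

46.67

Starting from 11 distinct types, each trial gives a new one with probability (18−i)/18 when i types are held, so the wait for the next new type is 18/(18−i).
E = 18/7 + 18/6 + 18/5 + 18/4 + 18/3 + 18/2 + 18/1 = 3267/70 ≈ 46.67.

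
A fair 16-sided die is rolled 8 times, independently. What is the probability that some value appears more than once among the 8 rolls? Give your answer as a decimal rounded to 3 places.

P(all 8 different) = 16/16 · 15/16 · ··· · 9/16 ≈ 0.121.
P(at least two equal) = 1 − 0.121 = 0.879.

0.879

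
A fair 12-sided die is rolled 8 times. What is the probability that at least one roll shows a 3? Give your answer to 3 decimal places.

P(no roll shows a 3) = (11/12)^8 ≈ 0.499.
P(at least one) = 1 − 0.499 = 0.501.

0.501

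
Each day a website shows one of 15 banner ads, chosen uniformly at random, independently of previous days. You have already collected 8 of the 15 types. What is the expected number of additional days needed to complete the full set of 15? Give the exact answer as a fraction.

1089/28

Starting from 8 distinct types, each trial gives a new one with probability (15−i)/15 when i types are held, so the wait for the next new type is 15/(15−i).
E = 15/7 + 15/6 + 15/5 + 15/4 + 15/3 + 15/2 + 15/1 = 1089/28.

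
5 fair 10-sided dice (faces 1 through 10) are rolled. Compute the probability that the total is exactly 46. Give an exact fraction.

7/10000

There are 10^5 = 100000 equally likely outcomes.
The number of ordered 5-tuples from {1,…,10} summing to 46 is 70.
P(sum = 46) = 70/100000 = 7/10000.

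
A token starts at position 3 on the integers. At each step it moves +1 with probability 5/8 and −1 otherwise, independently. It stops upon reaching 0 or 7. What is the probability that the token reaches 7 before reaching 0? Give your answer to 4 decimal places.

Let r = q/p = (3/8)/(5/8) = 3/5. The recurrence P(i) = p·P(i+1) + q·P(i−1) with P(0)=0, P(7)=1 gives P(i) = (1 − r^i)/(1 − r^7).
P(3) = (1 − (3/5)^3) / (1 − (3/5)^7) = 30625/37969 ≈ 0.8066.

0.8066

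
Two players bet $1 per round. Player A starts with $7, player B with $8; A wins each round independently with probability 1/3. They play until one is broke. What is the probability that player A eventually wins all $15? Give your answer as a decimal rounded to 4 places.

Let r = q/p = (2/3)/(1/3) = 2. The recurrence P(i) = p·P(i+1) + q·P(i−1) with P(0)=0, P(15)=1 gives P(i) = (1 − r^i)/(1 − r^15).
P(7) = (1 − (2)^7) / (1 − (2)^15) = 127/32767 ≈ 0.0039.

0.0039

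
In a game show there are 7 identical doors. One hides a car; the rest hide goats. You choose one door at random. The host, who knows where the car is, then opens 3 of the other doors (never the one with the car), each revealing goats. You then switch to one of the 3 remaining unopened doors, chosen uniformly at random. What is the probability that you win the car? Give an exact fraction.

2/7

Your original door holds the car with probability 1/7, so the other 6 collectively hold it with probability 6/7.
The host can always find 3 empty doors to open, so the reveals don't change that 6/7; it is now spread over the 3 remaining unopened doors.
P(win by switching) = (6/7) · (1/3) = 2/7.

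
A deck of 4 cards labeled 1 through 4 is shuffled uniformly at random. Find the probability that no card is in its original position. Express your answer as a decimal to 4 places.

0.3750

This is the derangement probability: permutations of 4 with no fixed point.
D(4) = 4! · (1 − 1/1! + 1/2! − ··· + (−1)^4/4!) = 9.
P = 9/24 = 3/8 ≈ 0.3750.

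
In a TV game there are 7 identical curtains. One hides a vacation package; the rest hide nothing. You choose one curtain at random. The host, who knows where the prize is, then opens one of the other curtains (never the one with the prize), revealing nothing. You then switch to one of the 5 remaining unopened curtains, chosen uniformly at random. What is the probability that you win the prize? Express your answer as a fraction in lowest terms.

Your original curtain holds the prize with probability 1/7, so the other 6 collectively hold it with probability 6/7.
The host can always find an empty curtain to open, so this doesn't change that 6/7; it is now spread over the 5 remaining unopened curtains.
P(win by switching) = (6/7) · (1/5) = 6/35.

6/35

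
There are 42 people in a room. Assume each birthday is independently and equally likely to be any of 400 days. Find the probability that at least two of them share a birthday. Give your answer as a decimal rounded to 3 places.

It's easier to compute the probability that all 42 are distinct.
P(all distinct) = 400/400 · 399/400 · ··· · 359/400 ≈ 0.107.
So the probability of at least one match is 1 − 0.107 = 0.893.

0.893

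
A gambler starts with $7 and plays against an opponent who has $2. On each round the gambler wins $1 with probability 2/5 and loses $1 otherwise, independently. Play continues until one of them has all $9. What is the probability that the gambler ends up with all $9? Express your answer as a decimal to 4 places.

0.4296

Let r = q/p = (3/5)/(2/5) = 3/2. The recurrence P(i) = p·P(i+1) + q·P(i−1) with P(0)=0, P(9)=1 gives P(i) = (1 − r^i)/(1 − r^9).
P(7) = (1 − (3/2)^7) / (1 − (3/2)^9) = 8236/19171 ≈ 0.4296.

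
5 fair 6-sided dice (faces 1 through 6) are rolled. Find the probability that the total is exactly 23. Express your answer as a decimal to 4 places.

There are 6^5 = 7776 equally likely outcomes.
The number of ordered 5-tuples from {1,…,6} summing to 23 is 305.
P(sum = 23) = 305/7776 ≈ 0.0392.

0.0392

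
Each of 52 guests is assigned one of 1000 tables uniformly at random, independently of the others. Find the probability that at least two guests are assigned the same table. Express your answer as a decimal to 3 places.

It's easier to compute the probability that all 52 are distinct.
P(all distinct) = 1000/1000 · 999/1000 · ··· · 949/1000 ≈ 0.259.
So the probability of at least one match is 1 − 0.259 = 0.741.

0.741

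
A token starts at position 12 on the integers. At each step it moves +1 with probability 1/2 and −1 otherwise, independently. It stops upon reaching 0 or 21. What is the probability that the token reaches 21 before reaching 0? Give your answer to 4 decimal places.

With a fair step, P(i) = ½P(i−1) + ½P(i+1) with P(0)=0, P(21)=1 has the linear solution P(i) = i/21.
P(12) = 12/21 = 4/7 ≈ 0.5714.

0.5714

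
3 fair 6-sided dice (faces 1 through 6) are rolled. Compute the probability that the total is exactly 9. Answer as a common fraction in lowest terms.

There are 6^3 = 216 equally likely outcomes.
The number of ordered 3-tuples from {1,…,6} summing to 9 is 25.
P(sum = 9) = 25/216.

25/216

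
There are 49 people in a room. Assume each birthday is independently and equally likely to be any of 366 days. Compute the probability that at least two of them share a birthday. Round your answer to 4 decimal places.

It's easier to compute the probability that all 49 are distinct.
P(all distinct) = 366/366 · 365/366 · ··· · 318/366 ≈ 0.0346.
So the probability of at least one match is 1 − 0.0346 = 0.9654.

0.9654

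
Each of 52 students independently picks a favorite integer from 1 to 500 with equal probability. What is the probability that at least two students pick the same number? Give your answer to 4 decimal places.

It's easier to compute the probability that all 52 are distinct.
P(all distinct) = 500/500 · 499/500 · ··· · 449/500 ≈ 0.0641.
So the probability of at least one match is 1 − 0.0641 = 0.9359.

0.9359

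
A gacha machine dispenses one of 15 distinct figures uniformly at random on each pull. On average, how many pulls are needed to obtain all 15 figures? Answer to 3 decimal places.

After i distinct types are collected, each trial gives a new one with probability (15−i)/15, so the expected wait for the next new type is 15/(15−i).
E = 15/15 + 15/14 + 15/13 + 15/12 + 15/11 + 15/10 + 15/9 + 15/8 + 15/7 + 15/6 + 15/5 + 15/4 + 15/3 + 15/2 + 15/1 = 1195757/24024 ≈ 49.773.

49.773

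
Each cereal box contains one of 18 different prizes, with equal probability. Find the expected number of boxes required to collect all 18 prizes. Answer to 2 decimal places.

After i distinct types are collected, each trial gives a new one with probability (18−i)/18, so the expected wait for the next new type is 18/(18−i).
E = 18/18 + 18/17 + 18/16 + 18/15 + 18/14 + 18/13 + 18/12 + 18/11 + 18/10 + 18/9 + 18/8 + 18/7 + 18/6 + 18/5 + 18/4 + 18/3 + 18/2 + 18/1 = 42822903/680680 ≈ 62.91.

62.91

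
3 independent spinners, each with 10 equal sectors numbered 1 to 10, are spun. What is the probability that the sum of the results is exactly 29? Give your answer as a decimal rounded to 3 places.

There are 10^3 = 1000 equally likely outcomes.
The number of ordered 3-tuples from {1,…,10} summing to 29 is 3.
P(sum = 29) = 3/1000 ≈ 0.003.

0.003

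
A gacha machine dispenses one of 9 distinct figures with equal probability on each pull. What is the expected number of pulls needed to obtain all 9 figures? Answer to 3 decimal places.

After i distinct types are collected, each trial gives a new one with probability (9−i)/9, so the expected wait for the next new type is 9/(9−i).
E = 9/9 + 9/8 + 9/7 + 9/6 + 9/5 + 9/4 + 9/3 + 9/2 + 9/1 = 7129/280 ≈ 25.461.

25.461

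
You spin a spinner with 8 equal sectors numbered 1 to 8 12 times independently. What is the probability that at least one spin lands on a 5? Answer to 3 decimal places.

P(no spin lands on a 5) = (7/8)^12 ≈ 0.201.
P(at least one) = 1 − 0.201 = 0.799.

0.799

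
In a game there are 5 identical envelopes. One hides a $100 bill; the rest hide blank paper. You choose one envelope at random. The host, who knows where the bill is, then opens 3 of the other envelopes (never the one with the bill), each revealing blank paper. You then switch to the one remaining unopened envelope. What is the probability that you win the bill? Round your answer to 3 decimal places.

0.800

Your original envelope holds the bill with probability 1/5, so the other 4 collectively hold it with probability 4/5.
The host can always find 3 empty envelopes to open, so the reveals don't change that 4/5; it is now spread over the 1 remaining unopened envelope.
P(win by switching) = (4/5) · (1/1) = 4/5 ≈ 0.800.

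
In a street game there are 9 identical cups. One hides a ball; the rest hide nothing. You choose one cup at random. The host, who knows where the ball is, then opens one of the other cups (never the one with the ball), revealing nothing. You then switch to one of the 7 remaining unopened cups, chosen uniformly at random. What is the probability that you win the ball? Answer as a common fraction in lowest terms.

8/63

Your original cup holds the ball with probability 1/9, so the other 8 collectively hold it with probability 8/9.
The host can always find an empty cup to open, so this doesn't change that 8/9; it is now spread over the 7 remaining unopened cups.
P(win by switching) = (8/9) · (1/7) = 8/63.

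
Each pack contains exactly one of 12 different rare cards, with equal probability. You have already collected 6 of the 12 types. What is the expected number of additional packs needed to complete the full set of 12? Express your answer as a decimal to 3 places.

Starting from 6 distinct types, each trial gives a new one with probability (12−i)/12 when i types are held, so the wait for the next new type is 12/(12−i).
E = 12/6 + 12/5 + 12/4 + 12/3 + 12/2 + 12/1 = 147/5 ≈ 29.400.

29.400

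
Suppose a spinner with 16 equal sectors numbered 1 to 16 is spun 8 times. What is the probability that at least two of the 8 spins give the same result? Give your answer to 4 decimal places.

0.8792

P(all 8 different) = 16/16 · 15/16 · ··· · 9/16 ≈ 0.1208.
P(at least two equal) = 1 − 0.1208 = 0.8792.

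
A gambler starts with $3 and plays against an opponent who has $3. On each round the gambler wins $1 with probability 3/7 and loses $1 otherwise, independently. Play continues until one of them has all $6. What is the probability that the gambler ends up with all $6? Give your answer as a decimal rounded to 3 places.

Let r = q/p = (4/7)/(3/7) = 4/3. The recurrence P(i) = p·P(i+1) + q·P(i−1) with P(0)=0, P(6)=1 gives P(i) = (1 − r^i)/(1 − r^6).
P(3) = (1 − (4/3)^3) / (1 − (4/3)^6) = 27/91 ≈ 0.297.

0.297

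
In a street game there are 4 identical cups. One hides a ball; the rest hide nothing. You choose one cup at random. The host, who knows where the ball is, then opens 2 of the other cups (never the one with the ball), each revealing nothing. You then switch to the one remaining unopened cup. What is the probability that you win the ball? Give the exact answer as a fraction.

Your original cup holds the ball with probability 1/4, so the other 3 collectively hold it with probability 3/4.
The host can always find 2 empty cups to open, so the reveals don't change that 3/4; it is now spread over the 1 remaining unopened cup.
P(win by switching) = (3/4) · (1/1) = 3/4.

3/4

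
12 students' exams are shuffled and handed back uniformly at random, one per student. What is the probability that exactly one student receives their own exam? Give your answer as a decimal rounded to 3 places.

Choose which one is fixed: C(12,1) = 12 ways.
The remaining 11 must have no fixed point: D(11) = 14684570.
P = 12·14684570/479001600 = 1468457/3991680 ≈ 0.368.

0.368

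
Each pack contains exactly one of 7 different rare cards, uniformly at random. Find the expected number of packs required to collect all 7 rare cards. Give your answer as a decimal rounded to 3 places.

18.150

After i distinct types are collected, each trial gives a new one with probability (7−i)/7, so the expected wait for the next new type is 7/(7−i).
E = 7/7 + 7/6 + 7/5 + 7/4 + 7/3 + 7/2 + 7/1 = 363/20 ≈ 18.150.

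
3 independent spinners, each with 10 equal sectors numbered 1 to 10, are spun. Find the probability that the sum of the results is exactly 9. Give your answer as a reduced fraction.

7/250

There are 10^3 = 1000 equally likely outcomes.
The number of ordered 3-tuples from {1,…,10} summing to 9 is 28.
P(sum = 9) = 28/1000 = 7/250.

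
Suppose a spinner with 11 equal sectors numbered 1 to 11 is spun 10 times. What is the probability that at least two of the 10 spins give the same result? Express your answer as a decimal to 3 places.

P(all 10 different) = 11/11 · 10/11 · ··· · 2/11 ≈ 0.002.
P(at least two equal) = 1 − 0.002 = 0.998.

0.998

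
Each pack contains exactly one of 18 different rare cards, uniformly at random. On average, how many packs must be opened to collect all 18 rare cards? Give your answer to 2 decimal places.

After i distinct types are collected, each trial gives a new one with probability (18−i)/18, so the expected wait for the next new type is 18/(18−i).
E = 18/18 + 18/17 + 18/16 + 18/15 + 18/14 + 18/13 + 18/12 + 18/11 + 18/10 + 18/9 + 18/8 + 18/7 + 18/6 + 18/5 + 18/4 + 18/3 + 18/2 + 18/1 = 42822903/680680 ≈ 62.91.

62.91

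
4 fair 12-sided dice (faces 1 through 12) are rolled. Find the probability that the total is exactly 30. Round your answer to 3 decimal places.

0.048

There are 12^4 = 20736 equally likely outcomes.
The number of ordered 4-tuples from {1,…,12} summing to 30 is 994.
P(sum = 30) = 994/20736 = 497/10368 ≈ 0.048.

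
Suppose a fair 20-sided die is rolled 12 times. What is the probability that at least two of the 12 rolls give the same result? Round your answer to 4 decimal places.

P(all 12 different) = 20/20 · 19/20 · ··· · 9/20 ≈ 0.0147.
P(at least two equal) = 1 − 0.0147 = 0.9853.

0.9853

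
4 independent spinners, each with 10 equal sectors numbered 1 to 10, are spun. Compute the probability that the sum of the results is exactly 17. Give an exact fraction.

6/125

There are 10^4 = 10000 equally likely outcomes.
The number of ordered 4-tuples from {1,…,10} summing to 17 is 480.
P(sum = 17) = 480/10000 = 6/125.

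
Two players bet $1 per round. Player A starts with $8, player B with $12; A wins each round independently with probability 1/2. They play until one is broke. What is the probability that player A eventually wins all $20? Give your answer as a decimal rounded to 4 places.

With a fair step, P(i) = ½P(i−1) + ½P(i+1) with P(0)=0, P(20)=1 has the linear solution P(i) = i/20.
P(8) = 8/20 = 2/5 ≈ 0.4000.

0.4000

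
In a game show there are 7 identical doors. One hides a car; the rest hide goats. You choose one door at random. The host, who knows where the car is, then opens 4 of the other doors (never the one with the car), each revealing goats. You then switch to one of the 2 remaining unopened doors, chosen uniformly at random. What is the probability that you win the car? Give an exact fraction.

3/7

Your original door holds the car with probability 1/7, so the other 6 collectively hold it with probability 6/7.
The host can always find 4 empty doors to open, so the reveals don't change that 6/7; it is now spread over the 2 remaining unopened doors.
P(win by switching) = (6/7) · (1/2) = 3/7.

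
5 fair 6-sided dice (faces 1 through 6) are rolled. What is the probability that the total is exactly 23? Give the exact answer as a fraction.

305/7776

There are 6^5 = 7776 equally likely outcomes.
The number of ordered 5-tuples from {1,…,6} summing to 23 is 305.
P(sum = 23) = 305/7776.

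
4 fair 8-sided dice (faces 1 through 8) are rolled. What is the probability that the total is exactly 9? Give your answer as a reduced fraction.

7/512

There are 8^4 = 4096 equally likely outcomes.
The number of ordered 4-tuples from {1,…,8} summing to 9 is 56.
P(sum = 9) = 56/4096 = 7/512.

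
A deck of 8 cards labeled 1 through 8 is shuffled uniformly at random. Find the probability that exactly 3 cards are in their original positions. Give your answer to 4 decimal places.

0.0611

Choose which 3 of the 8 are fixed: C(8,3) = 56 ways.
The remaining 5 must have no fixed point: D(5) = 44.
P = 56·44/40320 = 11/180 ≈ 0.0611.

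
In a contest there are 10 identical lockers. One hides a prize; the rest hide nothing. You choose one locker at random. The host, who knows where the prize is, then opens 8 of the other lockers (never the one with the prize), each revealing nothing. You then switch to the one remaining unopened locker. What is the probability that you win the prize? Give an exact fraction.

Your original locker holds the prize with probability 1/10, so the other 9 collectively hold it with probability 9/10.
The host can always find 8 empty lockers to open, so the reveals don't change that 9/10; it is now spread over the 1 remaining unopened locker.
P(win by switching) = (9/10) · (1/1) = 9/10.

9/10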